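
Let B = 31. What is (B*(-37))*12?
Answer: -13764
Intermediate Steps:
(B*(-37))*12 = (31*(-37))*12 = -1147*12 = -13764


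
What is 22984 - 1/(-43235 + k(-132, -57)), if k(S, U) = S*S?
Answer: 593240025/25811 ≈ 22984.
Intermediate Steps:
k(S, U) = S²
22984 - 1/(-43235 + k(-132, -57)) = 22984 - 1/(-43235 + (-132)²) = 22984 - 1/(-43235 + 17424) = 22984 - 1/(-25811) = 22984 - 1*(-1/25811) = 22984 + 1/25811 = 593240025/25811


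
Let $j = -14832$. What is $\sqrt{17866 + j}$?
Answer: $\sqrt{3034} \approx 55.082$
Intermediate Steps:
$\sqrt{17866 + j} = \sqrt{17866 - 14832} = \sqrt{3034}$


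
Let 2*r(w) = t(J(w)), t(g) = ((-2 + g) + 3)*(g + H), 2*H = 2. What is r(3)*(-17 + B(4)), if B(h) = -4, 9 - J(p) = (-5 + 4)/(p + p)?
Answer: -26047/24 ≈ -1085.3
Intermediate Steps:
H = 1 (H = (½)*2 = 1)
J(p) = 9 + 1/(2*p) (J(p) = 9 - (-5 + 4)/(p + p) = 9 - (-1)/(2*p) = 9 + 1/(2*p))
t(g) = (1 + g)² (t(g) = ((-2 + g) + 3)*(g + 1) = (1 + g)*(1 + g) = (1 + g)²)
r(w) = 19/2 + 1/(2*w) + (9 + 1/(2*w))²/2 (r(w) = (1 + (9 + 1/(2*w))² + 2*(9 + 1/(2*w)))/2 = (1 + (9 + 1/(2*w))² + (18 + 1/w))/2 = (19 + 1/w + (9 + 1/(2*w))²)/2 = 19/2 + 1/(2*w) + (9 + 1/(2*w))²/2)
r(3)*(-17 + B(4)) = (50 + 5/3 + (⅛)/3²)*(-17 - 4) = (50 + 5*(⅓) + (⅛)*(⅑))*(-21) = (50 + 5/3 + 1/72)*(-21) = (3721/72)*(-21) = -26047/24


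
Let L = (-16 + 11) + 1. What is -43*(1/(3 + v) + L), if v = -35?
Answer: 5547/32 ≈ 173.34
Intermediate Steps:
L = -4 (L = -5 + 1 = -4)
-43*(1/(3 + v) + L) = -43*(1/(3 - 35) - 4) = -43*(1/(-32) - 4) = -43*(-1/32 - 4) = -43*(-129/32) = 5547/32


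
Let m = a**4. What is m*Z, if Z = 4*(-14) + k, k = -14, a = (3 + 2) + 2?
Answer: -168070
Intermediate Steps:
a = 7 (a = 5 + 2 = 7)
Z = -70 (Z = 4*(-14) - 14 = -56 - 14 = -70)
m = 2401 (m = 7**4 = 2401)
m*Z = 2401*(-70) = -168070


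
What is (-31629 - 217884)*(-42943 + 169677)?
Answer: -31621780542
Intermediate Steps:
(-31629 - 217884)*(-42943 + 169677) = -249513*126734 = -31621780542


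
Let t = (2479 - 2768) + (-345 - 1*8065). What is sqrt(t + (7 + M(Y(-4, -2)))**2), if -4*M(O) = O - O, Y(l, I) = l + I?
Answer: 5*I*sqrt(346) ≈ 93.005*I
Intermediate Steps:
Y(l, I) = I + l
M(O) = 0 (M(O) = -(O - O)/4 = -1/4*0 = 0)
t = -8699 (t = -289 + (-345 - 8065) = -289 - 8410 = -8699)
sqrt(t + (7 + M(Y(-4, -2)))**2) = sqrt(-8699 + (7 + 0)**2) = sqrt(-8699 + 7**2) = sqrt(-8699 + 49) = sqrt(-8650) = 5*I*sqrt(346)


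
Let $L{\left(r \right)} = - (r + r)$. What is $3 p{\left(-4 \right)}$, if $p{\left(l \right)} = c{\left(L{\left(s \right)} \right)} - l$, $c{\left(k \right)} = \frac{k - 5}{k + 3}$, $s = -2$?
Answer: $\frac{81}{7} \approx 11.571$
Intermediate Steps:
$L{\left(r \right)} = - 2 r$
$c{\left(k \right)} = \frac{-5 + k}{3 + k}$
$p{\left(l \right)} = - \frac{1}{7} - l$ ($p{\left(l \right)} = \frac{-5 - -4}{3 - -4} - l = \frac{-5 + 4}{3 + 4} - l = \frac{1}{7} \left(-1\right) - l = - \frac{1}{7} - l$)
$3 p{\left(-4 \right)} = 3 \left(- \frac{1}{7} - -4\right) = 3 \left(- \frac{1}{7} + 4\right) = 3 \cdot \frac{27}{7} = \frac{81}{7}$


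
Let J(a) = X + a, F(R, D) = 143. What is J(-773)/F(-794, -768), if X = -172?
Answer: -945/143 ≈ -6.6084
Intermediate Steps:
J(a) = -172 + a
J(-773)/F(-794, -768) = (-172 - 773)/143 = -945*1/143 = -945/143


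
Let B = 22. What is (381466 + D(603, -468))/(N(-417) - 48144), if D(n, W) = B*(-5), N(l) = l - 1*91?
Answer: -95339/12163 ≈ -7.8384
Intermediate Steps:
N(l) = -91 + l (N(l) = l - 91 = -91 + l)
D(n, W) = -110 (D(n, W) = 22*(-5) = -110)
(381466 + D(603, -468))/(N(-417) - 48144) = (381466 - 110)/((-91 - 417) - 48144) = 381356/(-508 - 48144) = 381356/(-48652) = 381356*(-1/48652) = -95339/12163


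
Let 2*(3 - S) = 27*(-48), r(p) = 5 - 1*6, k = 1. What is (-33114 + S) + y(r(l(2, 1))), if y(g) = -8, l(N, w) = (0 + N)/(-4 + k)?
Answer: -32471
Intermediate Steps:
l(N, w) = -N/3 (l(N, w) = (0 + N)/(-4 + 1) = N/(-3) = N*(-1/3) = -N/3)
r(p) = -1 (r(p) = 5 - 6 = -1)
S = 651 (S = 3 - 27*(-48)/2 = 3 - 1/2*(-1296) = 3 + 648 = 651)
(-33114 + S) + y(r(l(2, 1))) = (-33114 + 651) - 8 = -32463 - 8 = -32471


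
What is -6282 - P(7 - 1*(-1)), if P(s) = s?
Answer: -6290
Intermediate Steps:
-6282 - P(7 - 1*(-1)) = -6282 - (7 - 1*(-1)) = -6282 - (7 + 1) = -6282 - 1*8 = -6282 - 8 = -6290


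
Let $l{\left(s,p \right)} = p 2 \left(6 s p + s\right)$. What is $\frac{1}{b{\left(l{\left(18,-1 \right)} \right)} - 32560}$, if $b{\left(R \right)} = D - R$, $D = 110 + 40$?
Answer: $- \frac{1}{32590} \approx -3.0684 \cdot 10^{-5}$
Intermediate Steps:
$D = 150$
$l{\left(s,p \right)} = 2 p \left(s + 6 p s\right)$ ($l{\left(s,p \right)} = 2 p \left(6 p s + s\right) = 2 p \left(s + 6 p s\right)$)
$b{\left(R \right)} = 150 - R$
$\frac{1}{b{\left(l{\left(18,-1 \right)} \right)} - 32560} = \frac{1}{\left(150 - 2 \left(-1\right) 18 \left(1 + 6 \left(-1\right)\right)\right) - 32560} = \frac{1}{\left(150 - 2 \left(-1\right) 18 \left(1 - 6\right)\right) - 32560} = \frac{1}{\left(150 - 2 \left(-1\right) 18 \left(-5\right)\right) - 32560} = \frac{1}{\left(150 - 180\right) - 32560} = \frac{1}{-30 - 32560} = \frac{1}{-32590} = - \frac{1}{32590}$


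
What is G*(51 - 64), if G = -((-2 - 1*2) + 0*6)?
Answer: -52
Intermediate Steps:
G = 4 (G = -((-2 - 2) + 0) = -(-4 + 0) = -1*(-4) = 4)
G*(51 - 64) = 4*(51 - 64) = 4*(-13) = -52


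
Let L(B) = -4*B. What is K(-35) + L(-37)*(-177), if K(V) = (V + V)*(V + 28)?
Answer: -25706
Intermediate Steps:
K(V) = 2*V*(28 + V) (K(V) = (2*V)*(28 + V) = 2*V*(28 + V))
K(-35) + L(-37)*(-177) = 2*(-35)*(28 - 35) - 4*(-37)*(-177) = 2*(-35)*(-7) + 148*(-177) = 490 - 26196 = -25706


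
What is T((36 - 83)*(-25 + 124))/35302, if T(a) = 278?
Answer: 139/17651 ≈ 0.0078749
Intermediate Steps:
T((36 - 83)*(-25 + 124))/35302 = 278/35302 = 278*(1/35302) = 139/17651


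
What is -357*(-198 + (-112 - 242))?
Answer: 197064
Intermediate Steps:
-357*(-198 + (-112 - 242)) = -357*(-198 - 354) = -357*(-552) = 197064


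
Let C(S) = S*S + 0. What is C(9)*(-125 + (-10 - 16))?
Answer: -12231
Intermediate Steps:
C(S) = S² (C(S) = S² + 0 = S²)
C(9)*(-125 + (-10 - 16)) = 9²*(-125 + (-10 - 16)) = 81*(-125 - 26) = 81*(-151) = -12231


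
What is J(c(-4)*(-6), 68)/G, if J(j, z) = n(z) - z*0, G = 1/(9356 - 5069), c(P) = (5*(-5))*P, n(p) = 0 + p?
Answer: 291516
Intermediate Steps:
n(p) = p
c(P) = -25*P
G = 1/4287 ≈ 0.00023326
J(j, z) = z (J(j, z) = z - z*0 = z - 1*0 = z + 0 = z)
J(c(-4)*(-6), 68)/G = 68/(1/4287) = 68*4287 = 291516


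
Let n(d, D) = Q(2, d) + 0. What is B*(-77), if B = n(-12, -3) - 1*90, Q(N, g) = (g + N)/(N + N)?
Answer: 14245/2 ≈ 7122.5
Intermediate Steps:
Q(N, g) = (N + g)/(2*N) (Q(N, g) = (N + g)/((2*N)) = (N + g)*(1/(2*N)) = (N + g)/(2*N))
n(d, D) = 1/2 + d/4 (n(d, D) = (1/2)*(2 + d)/2 + 0 = (1/2)*(1/2)*(2 + d) + 0 = (1/2 + d/4) + 0 = 1/2 + d/4)
B = -185/2 (B = (1/2 + (1/4)*(-12)) - 1*90 = (1/2 - 3) - 90 = -5/2 - 90 = -185/2 ≈ -92.500)
B*(-77) = -185/2*(-77) = 14245/2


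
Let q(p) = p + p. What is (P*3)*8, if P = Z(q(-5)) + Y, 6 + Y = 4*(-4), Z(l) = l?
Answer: -768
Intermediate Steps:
q(p) = 2*p
Y = -22 (Y = -6 + 4*(-4) = -6 - 16 = -22)
P = -32 (P = 2*(-5) - 22 = -10 - 22 = -32)
(P*3)*8 = -32*3*8 = -96*8 = -768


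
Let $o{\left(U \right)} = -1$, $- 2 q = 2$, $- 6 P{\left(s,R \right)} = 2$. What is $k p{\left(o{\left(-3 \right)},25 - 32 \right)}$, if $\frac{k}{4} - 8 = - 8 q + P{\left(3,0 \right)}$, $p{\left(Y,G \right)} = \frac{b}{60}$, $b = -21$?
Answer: $- \frac{329}{15} \approx -21.933$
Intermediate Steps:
$P{\left(s,R \right)} = - \frac{1}{3}$ ($P{\left(s,R \right)} = \left(- \frac{1}{6}\right) 2 = - \frac{1}{3}$)
$q = -1$ ($q = \left(- \frac{1}{2}\right) 2 = -1$)
$p{\left(Y,G \right)} = - \frac{7}{20}$ ($p{\left(Y,G \right)} = - \frac{21}{60} = \left(-21\right) \frac{1}{60} = - \frac{7}{20}$)
$k = \frac{188}{3}$ ($k = 32 + 4 \left(\left(-8\right) \left(-1\right) - \frac{1}{3}\right) = 32 + 4 \left(8 - \frac{1}{3}\right) = 32 + 4 \cdot \frac{23}{3} = 32 + \frac{92}{3} = \frac{188}{3} \approx 62.667$)
$k p{\left(o{\left(-3 \right)},25 - 32 \right)} = \frac{188}{3} \left(- \frac{7}{20}\right) = - \frac{329}{15}$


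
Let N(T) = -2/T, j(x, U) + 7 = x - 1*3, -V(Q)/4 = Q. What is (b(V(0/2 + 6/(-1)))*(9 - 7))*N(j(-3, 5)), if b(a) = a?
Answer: 96/13 ≈ 7.3846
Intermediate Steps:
V(Q) = -4*Q
j(x, U) = -10 + x (j(x, U) = -7 + (x - 1*3) = -7 + (x - 3) = -7 + (-3 + x) = -10 + x)
(b(V(0/2 + 6/(-1)))*(9 - 7))*N(j(-3, 5)) = ((-4*(0/2 + 6/(-1)))*(9 - 7))*(-2/(-10 - 3)) = (-4*(0*(1/2) + 6*(-1))*2)*(-2/(-13)) = (-4*(0 - 6)*2)*(-2*(-1/13)) = (-4*(-6)*2)*(2/13) = (24*2)*(2/13) = 48*(2/13) = 96/13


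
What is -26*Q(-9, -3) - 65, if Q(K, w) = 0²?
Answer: -65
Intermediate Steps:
Q(K, w) = 0
-26*Q(-9, -3) - 65 = -26*0 - 65 = 0 - 65 = -65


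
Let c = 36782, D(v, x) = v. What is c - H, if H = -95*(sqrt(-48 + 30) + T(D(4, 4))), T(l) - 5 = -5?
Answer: 36782 + 285*I*sqrt(2) ≈ 36782.0 + 403.05*I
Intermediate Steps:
T(l) = 0 (T(l) = 5 - 5 = 0)
H = -285*I*sqrt(2) (H = -95*(sqrt(-48 + 30) + 0) = -95*(sqrt(-18) + 0) = -95*(3*I*sqrt(2) + 0) = -285*I*sqrt(2) ≈ -403.05*I)
c - H = 36782 - (-285)*I*sqrt(2) = 36782 + 285*I*sqrt(2)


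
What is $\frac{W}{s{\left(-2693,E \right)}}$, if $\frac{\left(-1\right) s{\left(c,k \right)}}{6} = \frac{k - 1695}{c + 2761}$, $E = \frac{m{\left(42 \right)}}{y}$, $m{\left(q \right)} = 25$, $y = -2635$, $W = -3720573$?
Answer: $- \frac{11110871169}{446635} \approx -24877.0$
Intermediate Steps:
$E = - \frac{5}{527}$ ($E = \frac{25}{-2635} = 25 \left(- \frac{1}{2635}\right) = - \frac{5}{527} \approx -0.0094877$)
$s{\left(c,k \right)} = - \frac{6 \left(-1695 + k\right)}{2761 + c}$ ($s{\left(c,k \right)} = - 6 \frac{k - 1695}{c + 2761} = - 6 \frac{-1695 + k}{2761 + c} = - \frac{6 \left(-1695 + k\right)}{2761 + c}$)
$\frac{W}{s{\left(-2693,E \right)}} = - \frac{3720573}{6 \frac{1}{2761 - 2693} \left(1695 - - \frac{5}{527}\right)} = - \frac{3720573}{6 \cdot \frac{1}{68} \left(1695 + \frac{5}{527}\right)} = - \frac{3720573}{6 \cdot \frac{1}{68} \cdot \frac{893270}{527}} = - \frac{3720573}{\frac{1339905}{8959}} = \left(-3720573\right) \frac{8959}{1339905} = - \frac{11110871169}{446635}$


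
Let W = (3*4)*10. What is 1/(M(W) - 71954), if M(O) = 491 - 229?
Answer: -1/71692 ≈ -1.3949e-5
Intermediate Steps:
W = 120 (W = 12*10 = 120)
M(O) = 262
1/(M(W) - 71954) = 1/(262 - 71954) = 1/(-71692) = -1/71692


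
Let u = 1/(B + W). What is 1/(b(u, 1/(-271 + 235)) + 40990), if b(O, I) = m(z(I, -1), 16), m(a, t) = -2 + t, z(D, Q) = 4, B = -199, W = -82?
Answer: 1/41004 ≈ 2.4388e-5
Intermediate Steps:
u = -1/281 (u = 1/(-199 - 82) = 1/(-281) = -1/281 ≈ -0.0035587)
b(O, I) = 14 (b(O, I) = -2 + 16 = 14)
1/(b(u, 1/(-271 + 235)) + 40990) = 1/(14 + 40990) = 1/41004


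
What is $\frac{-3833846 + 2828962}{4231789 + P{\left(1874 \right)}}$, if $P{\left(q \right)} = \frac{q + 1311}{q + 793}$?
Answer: $- \frac{95715201}{403078016} \approx -0.23746$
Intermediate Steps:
$P{\left(q \right)} = \frac{1311 + q}{793 + q}$
$\frac{-3833846 + 2828962}{4231789 + P{\left(1874 \right)}} = \frac{-3833846 + 2828962}{4231789 + \frac{1311 + 1874}{793 + 1874}} = - \frac{1004884}{4231789 + \frac{1}{2667} \cdot 3185} = - \frac{1004884}{4231789 + \frac{455}{381}} = - \frac{1004884}{\frac{1612312064}{381}} = \left(-1004884\right) \frac{381}{1612312064} = - \frac{95715201}{403078016}$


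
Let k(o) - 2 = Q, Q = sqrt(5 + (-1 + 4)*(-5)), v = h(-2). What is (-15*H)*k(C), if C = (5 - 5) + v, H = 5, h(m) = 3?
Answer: -150 - 75*I*sqrt(10) ≈ -150.0 - 237.17*I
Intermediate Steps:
v = 3
C = 3 (C = (5 - 5) + 3 = 0 + 3 = 3)
Q = I*sqrt(10) (Q = sqrt(5 + 3*(-5)) = sqrt(5 - 15) = sqrt(-10) = I*sqrt(10) ≈ 3.1623*I)
k(o) = 2 + I*sqrt(10)
(-15*H)*k(C) = (-15*5)*(2 + I*sqrt(10)) = -75*(2 + I*sqrt(10)) = -150 - 75*I*sqrt(10)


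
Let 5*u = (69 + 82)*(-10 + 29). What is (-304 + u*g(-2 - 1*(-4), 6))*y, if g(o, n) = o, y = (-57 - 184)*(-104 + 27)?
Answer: 78273426/5 ≈ 1.5655e+7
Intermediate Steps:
y = 18557 (y = -241*(-77) = 18557)
u = 2869/5 (u = ((69 + 82)*(-10 + 29))/5 = (151*19)/5 = (⅕)*2869 = 2869/5 ≈ 573.80)
(-304 + u*g(-2 - 1*(-4), 6))*y = (-304 + 2869*(-2 - 1*(-4))/5)*18557 = (-304 + 2869*(-2 + 4)/5)*18557 = (-304 + (2869/5)*2)*18557 = (-304 + 5738/5)*18557 = (4218/5)*18557 = 78273426/5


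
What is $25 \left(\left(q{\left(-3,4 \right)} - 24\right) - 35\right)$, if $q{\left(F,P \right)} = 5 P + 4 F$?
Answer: $-1275$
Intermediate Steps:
$q{\left(F,P \right)} = 4 F + 5 P$
$25 \left(\left(q{\left(-3,4 \right)} - 24\right) - 35\right) = 25 \left(\left(\left(4 \left(-3\right) + 5 \cdot 4\right) - 24\right) - 35\right) = 25 \left(\left(\left(-12 + 20\right) - 24\right) - 35\right) = 25 \left(\left(8 - 24\right) - 35\right) = 25 \left(-16 - 35\right) = 25 \left(-51\right) = -1275$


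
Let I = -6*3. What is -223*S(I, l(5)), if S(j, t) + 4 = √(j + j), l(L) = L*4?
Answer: 892 - 1338*I ≈ 892.0 - 1338.0*I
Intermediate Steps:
l(L) = 4*L
I = -18
S(j, t) = -4 + √2*√j (S(j, t) = -4 + √(j + j) = -4 + √(2*j) = -4 + √2*√j)
-223*S(I, l(5)) = -223*(-4 + √2*√(-18)) = -223*(-4 + √2*(3*I*√2)) = -223*(-4 + 6*I) = 892 - 1338*I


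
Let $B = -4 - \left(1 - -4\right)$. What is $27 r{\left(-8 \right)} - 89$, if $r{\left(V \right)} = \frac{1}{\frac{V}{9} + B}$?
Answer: $- \frac{8164}{89} \approx -91.73$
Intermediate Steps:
$B = -9$ ($B = -4 - \left(1 + 4\right) = -4 - 5 = -9$)
$r{\left(V \right)} = \frac{1}{-9 + \frac{V}{9}}$ ($r{\left(V \right)} = \frac{1}{\frac{V}{9} - 9} = \frac{1}{-9 + \frac{V}{9}}$)
$27 r{\left(-8 \right)} - 89 = 27 \frac{9}{-81 - 8} - 89 = 27 \frac{9}{-89} - 89 = 27 \cdot 9 \left(- \frac{1}{89}\right) - 89 = 27 \left(- \frac{9}{89}\right) - 89 = - \frac{243}{89} - 89 = - \frac{8164}{89}$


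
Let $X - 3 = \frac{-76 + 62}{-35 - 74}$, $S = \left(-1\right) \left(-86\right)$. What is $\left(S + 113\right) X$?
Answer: $\frac{67859}{109} \approx 622.56$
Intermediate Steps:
$S = 86$
$X = \frac{341}{109}$ ($X = 3 + \frac{-76 + 62}{-35 - 74} = 3 - \frac{14}{-109} = 3 - - \frac{14}{109} = 3 + \frac{14}{109} = \frac{341}{109} \approx 3.1284$)
$\left(S + 113\right) X = \left(86 + 113\right) \frac{341}{109} = 199 \cdot \frac{341}{109} = \frac{67859}{109}$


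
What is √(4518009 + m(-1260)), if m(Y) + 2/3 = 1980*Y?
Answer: 5*√728355/3 ≈ 1422.4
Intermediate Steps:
m(Y) = -⅔ + 1980*Y
√(4518009 + m(-1260)) = √(4518009 + (-⅔ + 1980*(-1260))) = √(4518009 + (-⅔ - 2494800)) = √(4518009 - 7484402/3) = √(6069625/3) = 5*√728355/3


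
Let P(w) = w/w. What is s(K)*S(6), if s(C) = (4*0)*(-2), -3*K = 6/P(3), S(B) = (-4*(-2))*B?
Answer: 0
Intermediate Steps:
S(B) = 8*B
P(w) = 1
K = -2 (K = -2/1 = -2 ≈ -2.0000)
s(C) = 0 (s(C) = 0*(-2) = 0)
s(K)*S(6) = 0*(8*6) = 0*48 = 0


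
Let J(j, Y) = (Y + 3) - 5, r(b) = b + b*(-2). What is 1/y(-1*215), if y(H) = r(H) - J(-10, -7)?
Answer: 1/224 ≈ 0.0044643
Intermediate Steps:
r(b) = -b (r(b) = b - 2*b = -b)
J(j, Y) = -2 + Y (J(j, Y) = (3 + Y) - 5 = -2 + Y)
y(H) = 9 - H (y(H) = -H - (-2 - 7) = -H - 1*(-9) = -H + 9 = 9 - H)
1/y(-1*215) = 1/(9 - (-1)*215) = 1/(9 - 1*(-215)) = 1/(9 + 215) = 1/224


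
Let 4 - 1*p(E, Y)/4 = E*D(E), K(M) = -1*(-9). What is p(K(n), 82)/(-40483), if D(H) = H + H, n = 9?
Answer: 632/40483 ≈ 0.015611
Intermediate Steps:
K(M) = 9
D(H) = 2*H
p(E, Y) = 16 - 8*E² (p(E, Y) = 16 - 4*E*2*E = 16 - 8*E²)
p(K(n), 82)/(-40483) = (16 - 8*9²)/(-40483) = (16 - 8*81)*(-1/40483) = (16 - 648)*(-1/40483) = -632*(-1/40483) = 632/40483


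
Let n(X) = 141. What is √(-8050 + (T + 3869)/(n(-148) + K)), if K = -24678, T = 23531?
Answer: 5*I*√193891619370/24537 ≈ 89.728*I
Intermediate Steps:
√(-8050 + (T + 3869)/(n(-148) + K)) = √(-8050 + (23531 + 3869)/(141 - 24678)) = √(-8050 + 27400/(-24537)) = √(-8050 + 27400*(-1/24537)) = √(-8050 - 27400/24537) = √(-197550250/24537) = 5*I*√193891619370/24537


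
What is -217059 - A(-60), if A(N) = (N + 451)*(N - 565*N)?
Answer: -13448499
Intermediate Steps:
A(N) = -564*N*(451 + N) (A(N) = (451 + N)*(-564*N) = -564*N*(451 + N))
-217059 - A(-60) = -217059 - (-564)*(-60)*(451 - 60) = -217059 - (-564)*(-60)*391 = -217059 - 1*13231440 = -217059 - 13231440 = -13448499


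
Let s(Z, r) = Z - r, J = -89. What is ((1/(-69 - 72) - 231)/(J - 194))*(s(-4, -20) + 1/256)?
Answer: 33361871/2553792 ≈ 13.064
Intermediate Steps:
((1/(-69 - 72) - 231)/(J - 194))*(s(-4, -20) + 1/256) = ((1/(-69 - 72) - 231)/(-89 - 194))*((-4 - 1*(-20)) + 1/256) = ((1/(-141) - 231)/(-283))*((-4 + 20) + 1/256) = ((-1/141 - 231)*(-1/283))*(16 + 1/256) = -32572/141*(-1/283)*(4097/256) = (32572/39903)*(4097/256) = 33361871/2553792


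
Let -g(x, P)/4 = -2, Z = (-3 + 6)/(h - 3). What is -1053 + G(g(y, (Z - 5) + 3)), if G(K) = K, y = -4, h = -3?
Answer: -1045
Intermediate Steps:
Z = -½ (Z = (-3 + 6)/(-3 - 3) = 3/(-6) = 3*(-⅙) = -½ ≈ -0.50000)
g(x, P) = 8 (g(x, P) = -4*(-2) = 8)
-1053 + G(g(y, (Z - 5) + 3)) = -1053 + 8 = -1045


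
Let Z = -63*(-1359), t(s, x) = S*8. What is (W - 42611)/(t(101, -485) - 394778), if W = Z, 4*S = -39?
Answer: -21503/197428 ≈ -0.10892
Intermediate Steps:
S = -39/4 (S = (¼)*(-39) = -39/4 ≈ -9.7500)
t(s, x) = -78 (t(s, x) = -39/4*8 = -78)
Z = 85617
W = 85617
(W - 42611)/(t(101, -485) - 394778) = (85617 - 42611)/(-78 - 394778) = 43006/(-394856) = 43006*(-1/394856) = -21503/197428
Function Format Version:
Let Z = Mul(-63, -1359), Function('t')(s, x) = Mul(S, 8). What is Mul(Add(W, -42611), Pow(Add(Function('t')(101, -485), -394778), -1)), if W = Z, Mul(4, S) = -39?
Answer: Rational(-21503, 197428) ≈ -0.10892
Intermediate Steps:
S = Rational(-39, 4) (S = Mul(Rational(1, 4), -39) = Rational(-39, 4) ≈ -9.7500)
Function('t')(s, x) = -78 (Function('t')(s, x) = Mul(Rational(-39, 4), 8) = -78)
Z = 85617
W = 85617
Mul(Add(W, -42611), Pow(Add(Function('t')(101, -485), -394778), -1)) = Mul(Add(85617, -42611), Pow(Add(-78, -394778), -1)) = Mul(43006, Pow(-394856, -1)) = Mul(43006, Rational(-1, 394856)) = Rational(-21503, 197428)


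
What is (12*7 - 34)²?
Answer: 2500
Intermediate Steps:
(12*7 - 34)² = (84 - 34)² = 50² = 2500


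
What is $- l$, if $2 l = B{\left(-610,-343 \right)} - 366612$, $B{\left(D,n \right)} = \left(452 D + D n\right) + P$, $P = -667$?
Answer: $\frac{433769}{2} \approx 2.1688 \cdot 10^{5}$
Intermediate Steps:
$B{\left(D,n \right)} = -667 + 452 D + D n$ ($B{\left(D,n \right)} = \left(452 D + D n\right) - 667 = -667 + 452 D + D n$)
$l = - \frac{433769}{2}$ ($l = \frac{\left(-667 + 452 \left(-610\right) - -209230\right) - 366612}{2} = \frac{\left(-667 - 275720 + 209230\right) - 366612}{2} = \frac{-67157 - 366612}{2} = \frac{1}{2} \left(-433769\right) = - \frac{433769}{2} \approx -2.1688 \cdot 10^{5}$)
$- l = \left(-1\right) \left(- \frac{433769}{2}\right) = \frac{433769}{2}$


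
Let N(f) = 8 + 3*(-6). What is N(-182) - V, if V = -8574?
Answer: 8564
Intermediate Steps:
N(f) = -10 (N(f) = 8 - 18 = -10)
N(-182) - V = -10 - 1*(-8574) = -10 + 8574 = 8564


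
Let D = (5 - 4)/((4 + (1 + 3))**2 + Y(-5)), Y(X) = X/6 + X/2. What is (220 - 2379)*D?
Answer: -6477/182 ≈ -35.588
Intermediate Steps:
Y(X) = 2*X/3 (Y(X) = X*(1/6) + X*(1/2) = X/6 + X/2 = 2*X/3)
D = 3/182 (D = (5 - 4)/((4 + (1 + 3))**2 + (2/3)*(-5)) = 1/((4 + 4)**2 - 10/3) = 1/(8**2 - 10/3) = 1/(64 - 10/3) = 1/(182/3) = 1*(3/182) = 3/182 ≈ 0.016484)
(220 - 2379)*D = (220 - 2379)*(3/182) = -2159*3/182 = -6477/182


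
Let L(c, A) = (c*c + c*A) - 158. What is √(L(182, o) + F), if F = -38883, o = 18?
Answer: I*√2641 ≈ 51.391*I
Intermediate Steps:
L(c, A) = -158 + c² + A*c (L(c, A) = (c² + A*c) - 158 = -158 + c² + A*c)
√(L(182, o) + F) = √((-158 + 182² + 18*182) - 38883) = √((-158 + 33124 + 3276) - 38883) = √(36242 - 38883) = √(-2641) = I*√2641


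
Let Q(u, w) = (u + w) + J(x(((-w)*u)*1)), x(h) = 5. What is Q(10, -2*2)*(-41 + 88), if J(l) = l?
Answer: 517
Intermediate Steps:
Q(u, w) = 5 + u + w (Q(u, w) = (u + w) + 5 = 5 + u + w)
Q(10, -2*2)*(-41 + 88) = (5 + 10 - 2*2)*(-41 + 88) = (5 + 10 - 4)*47 = 11*47 = 517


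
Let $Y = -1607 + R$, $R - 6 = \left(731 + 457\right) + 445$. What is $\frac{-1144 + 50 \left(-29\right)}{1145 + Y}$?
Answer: $- \frac{2594}{1177} \approx -2.2039$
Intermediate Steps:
$R = 1639$ ($R = 6 + \left(\left(731 + 457\right) + 445\right) = 6 + \left(1188 + 445\right) = 6 + 1633 = 1639$)
$Y = 32$ ($Y = -1607 + 1639 = 32$)
$\frac{-1144 + 50 \left(-29\right)}{1145 + Y} = \frac{-1144 + 50 \left(-29\right)}{1145 + 32} = \frac{-1144 - 1450}{1177} = \left(-2594\right) \frac{1}{1177} = - \frac{2594}{1177}$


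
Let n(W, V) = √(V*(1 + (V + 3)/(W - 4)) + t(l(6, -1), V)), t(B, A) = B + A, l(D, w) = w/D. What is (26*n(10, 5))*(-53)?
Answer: -689*√66 ≈ -5597.5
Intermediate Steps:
t(B, A) = A + B
n(W, V) = √(-⅙ + V + V*(1 + (3 + V)/(-4 + W))) (n(W, V) = √(V*(1 + (V + 3)/(W - 4)) + (V - 1/6)) = √(V*(1 + (3 + V)/(-4 + W)) + (V - 1*⅙)) = √(V*(1 + (3 + V)/(-4 + W)) + (V - ⅙)) = √(V*(1 + (3 + V)/(-4 + W)) + (-⅙ + V)) = √(-⅙ + V + V*(1 + (3 + V)/(-4 + W))))
(26*n(10, 5))*(-53) = (26*(√6*√((6*5² + 18*5 + (-1 + 12*5)*(-4 + 10))/(-4 + 10))/6))*(-53) = (26*(√6*√((6*25 + 90 + (-1 + 60)*6)/6)/6))*(-53) = (26*(√6*√((150 + 90 + 59*6)/6)/6))*(-53) = (26*(√6*√((150 + 90 + 354)/6)/6))*(-53) = (26*(√6*√((⅙)*594)/6))*(-53) = (26*(√6*√99/6))*(-53) = (26*(√6*(3*√11)/6))*(-53) = (26*(√66/2))*(-53) = (13*√66)*(-53) = -689*√66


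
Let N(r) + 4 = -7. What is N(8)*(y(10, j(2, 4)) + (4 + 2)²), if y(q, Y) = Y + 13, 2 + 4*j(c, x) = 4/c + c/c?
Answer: -2167/4 ≈ -541.75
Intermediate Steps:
j(c, x) = -¼ + 1/c (j(c, x) = -½ + (4/c + c/c)/4 = -½ + (4/c + 1)/4 = -½ + (1 + 4/c)/4 = -½ + (¼ + 1/c) = -¼ + 1/c)
y(q, Y) = 13 + Y
N(r) = -11 (N(r) = -4 - 7 = -11)
N(8)*(y(10, j(2, 4)) + (4 + 2)²) = -11*((13 + (¼)*(4 - 1*2)/2) + (4 + 2)²) = -11*((13 + (¼)*(½)*(4 - 2)) + 6²) = -11*((13 + (¼)*(½)*2) + 36) = -11*((13 + ¼) + 36) = -11*(53/4 + 36) = -11*197/4 = -2167/4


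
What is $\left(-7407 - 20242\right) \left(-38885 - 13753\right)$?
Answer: $1455388062$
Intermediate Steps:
$\left(-7407 - 20242\right) \left(-38885 - 13753\right) = \left(-27649\right) \left(-52638\right) = 1455388062$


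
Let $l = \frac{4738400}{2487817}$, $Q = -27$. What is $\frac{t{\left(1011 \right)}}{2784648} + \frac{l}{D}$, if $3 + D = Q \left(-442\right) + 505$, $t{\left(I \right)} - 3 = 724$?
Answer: $\frac{8921764980331}{21538202615290344} \approx 0.00041423$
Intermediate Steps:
$t{\left(I \right)} = 727$ ($t{\left(I \right)} = 3 + 724 = 727$)
$D = 12436$ ($D = -3 + \left(\left(-27\right) \left(-442\right) + 505\right) = -3 + \left(11934 + 505\right) = -3 + 12439 = 12436$)
$l = \frac{4738400}{2487817}$ ($l = 4738400 \cdot \frac{1}{2487817} = \frac{4738400}{2487817} \approx 1.9046$)
$\frac{t{\left(1011 \right)}}{2784648} + \frac{l}{D} = \frac{727}{2784648} + \frac{4738400}{2487817 \cdot 12436} = 727 \cdot \frac{1}{2784648} + \frac{4738400}{2487817} \cdot \frac{1}{12436} = \frac{727}{2784648} + \frac{1184600}{7734623053} = \frac{8921764980331}{21538202615290344}$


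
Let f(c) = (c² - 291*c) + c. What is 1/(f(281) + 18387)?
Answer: 1/15858 ≈ 6.3060e-5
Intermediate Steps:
f(c) = c² - 290*c
1/(f(281) + 18387) = 1/(281*(-290 + 281) + 18387) = 1/(281*(-9) + 18387) = 1/(-2529 + 18387) = 1/15858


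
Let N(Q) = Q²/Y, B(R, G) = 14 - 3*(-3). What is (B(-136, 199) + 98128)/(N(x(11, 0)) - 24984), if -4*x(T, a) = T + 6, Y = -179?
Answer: -281104464/71554465 ≈ -3.9285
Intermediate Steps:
x(T, a) = -3/2 - T/4 (x(T, a) = -(T + 6)/4 = -(6 + T)/4 = -3/2 - T/4)
B(R, G) = 23 (B(R, G) = 14 + 9 = 23)
N(Q) = -Q²/179 (N(Q) = Q²/(-179) = Q²*(-1/179) = -Q²/179)
(B(-136, 199) + 98128)/(N(x(11, 0)) - 24984) = (23 + 98128)/(-(-3/2 - ¼*11)²/179 - 24984) = 98151/(-(-3/2 - 11/4)²/179 - 24984) = 98151/(-(-17/4)²/179 - 24984) = 98151/(-1/179*289/16 - 24984) = 98151/(-289/2864 - 24984) = 98151/(-71554465/2864) = 98151*(-2864/71554465) = -281104464/71554465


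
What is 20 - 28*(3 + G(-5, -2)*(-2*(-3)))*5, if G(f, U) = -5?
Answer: 3800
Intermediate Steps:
20 - 28*(3 + G(-5, -2)*(-2*(-3)))*5 = 20 - 28*(3 - (-10)*(-3))*5 = 20 - 28*(3 - 5*6)*5 = 20 - 28*(3 - 30)*5 = 20 - (-756)*5 = 20 - 28*(-135) = 20 + 3780 = 3800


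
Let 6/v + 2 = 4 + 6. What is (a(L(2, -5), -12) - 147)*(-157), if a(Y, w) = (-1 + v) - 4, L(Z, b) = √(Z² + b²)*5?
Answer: 94985/4 ≈ 23746.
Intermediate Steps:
v = ¾ (v = 6/(-2 + (4 + 6)) = 6/(-2 + 10) = 6/8 = 6*(⅛) = ¾ ≈ 0.75000)
L(Z, b) = 5*√(Z² + b²)
a(Y, w) = -17/4 (a(Y, w) = (-1 + ¾) - 4 = -¼ - 4 = -17/4)
(a(L(2, -5), -12) - 147)*(-157) = (-17/4 - 147)*(-157) = -605/4*(-157) = 94985/4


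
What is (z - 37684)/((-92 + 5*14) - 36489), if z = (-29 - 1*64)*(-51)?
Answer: 32941/36511 ≈ 0.90222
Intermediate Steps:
z = 4743 (z = (-29 - 64)*(-51) = -93*(-51) = 4743)
(z - 37684)/((-92 + 5*14) - 36489) = (4743 - 37684)/((-92 + 5*14) - 36489) = -32941/((-92 + 70) - 36489) = -32941/(-22 - 36489) = -32941/(-36511) = -32941*(-1/36511) = 32941/36511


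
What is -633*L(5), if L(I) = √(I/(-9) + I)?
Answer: -422*√10 ≈ -1334.5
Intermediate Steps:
L(I) = 2*√2*√I/3 (L(I) = √(I*(-⅑) + I) = √(-I/9 + I) = √(8*I/9) = 2*√2*√I/3)
-633*L(5) = -422*√2*√5 = -422*√10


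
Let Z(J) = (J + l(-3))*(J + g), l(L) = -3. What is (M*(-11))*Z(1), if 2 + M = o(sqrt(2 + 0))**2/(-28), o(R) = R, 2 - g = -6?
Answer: -2871/7 ≈ -410.14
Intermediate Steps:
g = 8 (g = 2 - 1*(-6) = 2 + 6 = 8)
Z(J) = (-3 + J)*(8 + J) (Z(J) = (J - 3)*(J + 8) = (-3 + J)*(8 + J))
M = -29/14 (M = -2 + (sqrt(2 + 0))**2/(-28) = -2 + (sqrt(2))**2*(-1/28) = -2 + 2*(-1/28) = -2 - 1/14 = -29/14 ≈ -2.0714)
(M*(-11))*Z(1) = (-29/14*(-11))*(-24 + 1**2 + 5*1) = 319*(-24 + 1 + 5)/14 = (319/14)*(-18) = -2871/7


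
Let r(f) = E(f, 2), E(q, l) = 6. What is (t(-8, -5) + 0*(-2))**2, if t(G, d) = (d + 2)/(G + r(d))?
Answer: 9/4 ≈ 2.2500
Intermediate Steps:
r(f) = 6
t(G, d) = (2 + d)/(6 + G) (t(G, d) = (d + 2)/(G + 6) = (2 + d)/(6 + G))
(t(-8, -5) + 0*(-2))**2 = ((2 - 5)/(6 - 8) + 0*(-2))**2 = (-3/(-2) + 0)**2 = (-1/2*(-3) + 0)**2 = (3/2 + 0)**2 = (3/2)**2 = 9/4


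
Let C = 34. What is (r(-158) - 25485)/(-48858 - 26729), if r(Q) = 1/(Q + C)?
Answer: 3160141/9372788 ≈ 0.33716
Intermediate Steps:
r(Q) = 1/(34 + Q) (r(Q) = 1/(Q + 34) = 1/(34 + Q))
(r(-158) - 25485)/(-48858 - 26729) = (1/(34 - 158) - 25485)/(-48858 - 26729) = (1/(-124) - 25485)/(-75587) = (-1/124 - 25485)*(-1/75587) = -3160141/124*(-1/75587) = 3160141/9372788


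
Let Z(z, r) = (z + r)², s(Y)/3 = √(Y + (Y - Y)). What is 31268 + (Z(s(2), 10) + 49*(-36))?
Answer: 29622 + 60*√2 ≈ 29707.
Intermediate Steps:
s(Y) = 3*√Y (s(Y) = 3*√(Y + (Y - Y)) = 3*√(Y + 0) = 3*√Y)
Z(z, r) = (r + z)²
31268 + (Z(s(2), 10) + 49*(-36)) = 31268 + ((10 + 3*√2)² + 49*(-36)) = 31268 + ((10 + 3*√2)² - 1764) = 31268 + (-1764 + (10 + 3*√2)²) = 29504 + (10 + 3*√2)²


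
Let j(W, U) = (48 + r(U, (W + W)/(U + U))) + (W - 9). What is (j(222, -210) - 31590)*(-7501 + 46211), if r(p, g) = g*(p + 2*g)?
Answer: -6020327246/5 ≈ -1.2041e+9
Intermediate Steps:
j(W, U) = 39 + W + W*(U + 2*W/U)/U (j(W, U) = (48 + ((W + W)/(U + U))*(U + 2*((W + W)/(U + U)))) + (W - 9) = (48 + ((2*W)/((2*U)))*(U + 2*((2*W)/((2*U))))) + (-9 + W) = (48 + ((2*W)*(1/(2*U)))*(U + 2*((2*W)*(1/(2*U))))) + (-9 + W) = (48 + (W/U)*(U + 2*(W/U))) + (-9 + W) = (48 + (W/U)*(U + 2*W/U)) + (-9 + W) = (48 + W*(U + 2*W/U)/U) + (-9 + W) = 39 + W + W*(U + 2*W/U)/U)
(j(222, -210) - 31590)*(-7501 + 46211) = ((39 + 2*222 + 2*222²/(-210)²) - 31590)*(-7501 + 46211) = ((39 + 444 + 2*(1/44100)*49284) - 31590)*38710 = ((39 + 444 + 2738/1225) - 31590)*38710 = (594413/1225 - 31590)*38710 = -38103337/1225*38710 = -6020327246/5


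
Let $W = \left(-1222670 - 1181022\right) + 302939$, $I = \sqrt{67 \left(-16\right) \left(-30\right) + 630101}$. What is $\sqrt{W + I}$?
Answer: $\sqrt{-2100753 + \sqrt{662261}} \approx 1449.1 i$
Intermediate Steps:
$I = \sqrt{662261}$ ($I = \sqrt{\left(-1072\right) \left(-30\right) + 630101} = \sqrt{32160 + 630101} = \sqrt{662261} \approx 813.79$)
$W = -2100753$ ($W = -2403692 + 302939 = -2100753$)
$\sqrt{W + I} = \sqrt{-2100753 + \sqrt{662261}}$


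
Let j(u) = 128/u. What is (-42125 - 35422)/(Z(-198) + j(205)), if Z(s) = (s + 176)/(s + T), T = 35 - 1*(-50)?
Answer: -1796376255/18974 ≈ -94676.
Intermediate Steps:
T = 85 (T = 35 + 50 = 85)
Z(s) = (176 + s)/(85 + s) (Z(s) = (s + 176)/(s + 85) = (176 + s)/(85 + s))
(-42125 - 35422)/(Z(-198) + j(205)) = (-42125 - 35422)/((176 - 198)/(85 - 198) + 128/205) = -77547/(-22/(-113) + 128*(1/205)) = -77547/(-1/113*(-22) + 128/205) = -77547/(22/113 + 128/205) = -77547/18974/23165 = -77547*23165/18974 = -1796376255/18974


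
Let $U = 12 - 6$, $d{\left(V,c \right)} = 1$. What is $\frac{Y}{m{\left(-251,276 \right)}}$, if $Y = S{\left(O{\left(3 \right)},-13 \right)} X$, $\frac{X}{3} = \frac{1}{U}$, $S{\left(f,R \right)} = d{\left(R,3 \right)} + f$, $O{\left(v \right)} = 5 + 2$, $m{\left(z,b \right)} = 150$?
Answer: $\frac{2}{75} \approx 0.026667$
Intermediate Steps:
$O{\left(v \right)} = 7$
$S{\left(f,R \right)} = 1 + f$
$U = 6$
$X = \frac{1}{2}$ ($X = \frac{3}{6} = 3 \cdot \frac{1}{6} = \frac{1}{2} \approx 0.5$)
$Y = 4$ ($Y = \left(1 + 7\right) \frac{1}{2} = 8 \cdot \frac{1}{2} = 4$)
$\frac{Y}{m{\left(-251,276 \right)}} = \frac{4}{150} = 4 \cdot \frac{1}{150} = \frac{2}{75}$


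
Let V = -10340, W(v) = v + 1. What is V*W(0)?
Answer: -10340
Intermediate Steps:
W(v) = 1 + v
V*W(0) = -10340*(1 + 0) = -10340*1 = -10340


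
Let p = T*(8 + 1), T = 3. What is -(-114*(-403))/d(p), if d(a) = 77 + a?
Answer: -1767/4 ≈ -441.75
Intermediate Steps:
p = 27 (p = 3*(8 + 1) = 3*9 = 27)
-(-114*(-403))/d(p) = -(-114*(-403))/(77 + 27) = -45942/104 = -1*1767/4 = -1767/4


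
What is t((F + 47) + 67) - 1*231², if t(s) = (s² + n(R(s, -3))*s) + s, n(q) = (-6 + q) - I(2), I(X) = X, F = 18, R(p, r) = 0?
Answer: -36861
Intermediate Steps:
n(q) = -8 + q (n(q) = (-6 + q) - 1*2 = (-6 + q) - 2 = -8 + q)
t(s) = s² - 7*s (t(s) = (s² + (-8 + 0)*s) + s = (s² - 8*s) + s = s² - 7*s)
t((F + 47) + 67) - 1*231² = ((18 + 47) + 67)*(-7 + ((18 + 47) + 67)) - 1*231² = (65 + 67)*(-7 + (65 + 67)) - 1*53361 = 132*(-7 + 132) - 53361 = 132*125 - 53361 = 16500 - 53361 = -36861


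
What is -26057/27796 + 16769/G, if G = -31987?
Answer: -1299596383/889110652 ≈ -1.4617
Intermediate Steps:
-26057/27796 + 16769/G = -26057/27796 + 16769/(-31987) = -26057*1/27796 + 16769*(-1/31987) = -26057/27796 - 16769/31987 = -1299596383/889110652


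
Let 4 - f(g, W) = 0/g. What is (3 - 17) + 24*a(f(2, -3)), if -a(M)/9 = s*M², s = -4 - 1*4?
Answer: 27634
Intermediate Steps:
f(g, W) = 4 (f(g, W) = 4 - 0/g = 4 - 1*0 = 4 + 0 = 4)
s = -8 (s = -4 - 4 = -8)
a(M) = 72*M² (a(M) = -(-72)*M² = 72*M²)
(3 - 17) + 24*a(f(2, -3)) = (3 - 17) + 24*(72*4²) = -14 + 24*(72*16) = -14 + 24*1152 = -14 + 27648 = 27634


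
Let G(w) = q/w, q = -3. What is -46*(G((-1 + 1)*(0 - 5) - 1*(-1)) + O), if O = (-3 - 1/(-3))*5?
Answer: 2254/3 ≈ 751.33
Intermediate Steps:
O = -40/3 (O = (-3 - 1*(-⅓))*5 = (-3 + ⅓)*5 = -8/3*5 = -40/3 ≈ -13.333)
G(w) = -3/w
-46*(G((-1 + 1)*(0 - 5) - 1*(-1)) + O) = -46*(-3/((-1 + 1)*(0 - 5) - 1*(-1)) - 40/3) = -46*(-3/(0*(-5) + 1) - 40/3) = -46*(-3/(0 + 1) - 40/3) = -46*(-3/1 - 40/3) = -46*(-3*1 - 40/3) = -46*(-3 - 40/3) = -46*(-49/3) = 2254/3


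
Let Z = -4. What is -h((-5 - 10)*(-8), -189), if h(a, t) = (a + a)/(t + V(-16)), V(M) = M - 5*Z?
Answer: 48/37 ≈ 1.2973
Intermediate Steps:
V(M) = 20 + M (V(M) = M - 5*(-4) = M + 20 = 20 + M)
h(a, t) = 2*a/(4 + t) (h(a, t) = (a + a)/(t + (20 - 16)) = (2*a)/(t + 4) = (2*a)/(4 + t) = 2*a/(4 + t))
-h((-5 - 10)*(-8), -189) = -2*(-5 - 10)*(-8)/(4 - 189) = -2*(-15*(-8))/(-185) = -2*120*(-1)/185 = -1*(-48/37) = 48/37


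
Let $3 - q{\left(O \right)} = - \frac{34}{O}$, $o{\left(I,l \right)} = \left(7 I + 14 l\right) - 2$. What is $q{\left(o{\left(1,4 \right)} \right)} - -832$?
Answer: $\frac{50969}{61} \approx 835.56$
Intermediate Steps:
$o{\left(I,l \right)} = -2 + 7 I + 14 l$
$q{\left(O \right)} = 3 + \frac{34}{O}$ ($q{\left(O \right)} = 3 - - \frac{34}{O} = 3 + \frac{34}{O}$)
$q{\left(o{\left(1,4 \right)} \right)} - -832 = \left(3 + \frac{34}{-2 + 7 \cdot 1 + 14 \cdot 4}\right) - -832 = \left(3 + \frac{34}{-2 + 7 + 56}\right) + \left(-13700 + 14532\right) = \left(3 + \frac{34}{61}\right) + 832 = \frac{217}{61} + 832 = \frac{50969}{61}$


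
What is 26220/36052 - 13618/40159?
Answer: 140503211/361953067 ≈ 0.38818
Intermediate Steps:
26220/36052 - 13618/40159 = 26220*(1/36052) - 13618*1/40159 = 6555/9013 - 13618/40159 = 140503211/361953067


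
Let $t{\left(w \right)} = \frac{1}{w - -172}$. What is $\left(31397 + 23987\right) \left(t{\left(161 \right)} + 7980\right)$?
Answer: $\frac{147174173944}{333} \approx 4.4196 \cdot 10^{8}$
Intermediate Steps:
$t{\left(w \right)} = \frac{1}{172 + w}$ ($t{\left(w \right)} = \frac{1}{w + 172} = \frac{1}{172 + w}$)
$\left(31397 + 23987\right) \left(t{\left(161 \right)} + 7980\right) = \left(31397 + 23987\right) \left(\frac{1}{172 + 161} + 7980\right) = 55384 \left(\frac{1}{333} + 7980\right) = 55384 \cdot \frac{2657341}{333} = \frac{147174173944}{333}$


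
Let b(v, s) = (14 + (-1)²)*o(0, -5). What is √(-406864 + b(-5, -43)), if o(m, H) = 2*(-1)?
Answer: I*√406894 ≈ 637.88*I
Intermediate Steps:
o(m, H) = -2
b(v, s) = -30 (b(v, s) = (14 + (-1)²)*(-2) = (14 + 1)*(-2) = 15*(-2) = -30)
√(-406864 + b(-5, -43)) = √(-406864 - 30) = √(-406894) = I*√406894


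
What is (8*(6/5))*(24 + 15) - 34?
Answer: 1702/5 ≈ 340.40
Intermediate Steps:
(8*(6/5))*(24 + 15) - 34 = (8*(6*(⅕)))*39 - 34 = (8*(6/5))*39 - 34 = (48/5)*39 - 34 = 1872/5 - 34 = 1702/5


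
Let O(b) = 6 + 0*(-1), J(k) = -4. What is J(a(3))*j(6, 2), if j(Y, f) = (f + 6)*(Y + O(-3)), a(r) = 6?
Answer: -384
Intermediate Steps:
O(b) = 6 (O(b) = 6 + 0 = 6)
j(Y, f) = (6 + Y)*(6 + f) (j(Y, f) = (f + 6)*(Y + 6) = (6 + f)*(6 + Y) = (6 + Y)*(6 + f))
J(a(3))*j(6, 2) = -4*(36 + 6*6 + 6*2 + 6*2) = -4*(36 + 36 + 12 + 12) = -4*96 = -384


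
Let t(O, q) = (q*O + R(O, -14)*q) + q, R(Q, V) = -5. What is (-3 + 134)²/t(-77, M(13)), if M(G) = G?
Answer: -17161/1053 ≈ -16.297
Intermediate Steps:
t(O, q) = -4*q + O*q (t(O, q) = (q*O - 5*q) + q = (O*q - 5*q) + q = (-5*q + O*q) + q = -4*q + O*q)
(-3 + 134)²/t(-77, M(13)) = (-3 + 134)²/((13*(-4 - 77))) = 131²/((13*(-81))) = 17161/(-1053) = 17161*(-1/1053) = -17161/1053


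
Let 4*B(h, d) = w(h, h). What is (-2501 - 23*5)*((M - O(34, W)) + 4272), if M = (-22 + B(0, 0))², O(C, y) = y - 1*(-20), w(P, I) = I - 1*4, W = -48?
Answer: -12632664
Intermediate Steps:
w(P, I) = -4 + I (w(P, I) = I - 4 = -4 + I)
B(h, d) = -1 + h/4 (B(h, d) = (-4 + h)/4 = -1 + h/4)
O(C, y) = 20 + y (O(C, y) = y + 20 = 20 + y)
M = 529 (M = (-22 + (-1 + (¼)*0))² = (-22 + (-1 + 0))² = (-22 - 1)² = (-23)² = 529)
(-2501 - 23*5)*((M - O(34, W)) + 4272) = (-2501 - 23*5)*((529 - (20 - 48)) + 4272) = (-2501 - 115)*((529 - 1*(-28)) + 4272) = -2616*((529 + 28) + 4272) = -2616*(557 + 4272) = -2616*4829 = -12632664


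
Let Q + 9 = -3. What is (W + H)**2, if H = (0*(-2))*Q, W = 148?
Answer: 21904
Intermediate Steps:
Q = -12 (Q = -9 - 3 = -12)
H = 0 (H = (0*(-2))*(-12) = 0*(-12) = 0)
(W + H)**2 = (148 + 0)**2 = 148**2 = 21904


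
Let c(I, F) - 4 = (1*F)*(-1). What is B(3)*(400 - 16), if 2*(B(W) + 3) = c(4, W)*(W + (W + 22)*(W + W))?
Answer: 28224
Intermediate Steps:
c(I, F) = 4 - F (c(I, F) = 4 + (1*F)*(-1) = 4 + F*(-1) = 4 - F)
B(W) = -3 + (4 - W)*(W + 2*W*(22 + W))/2 (B(W) = -3 + ((4 - W)*(W + (W + 22)*(W + W)))/2 = -3 + ((4 - W)*(W + (22 + W)*(2*W)))/2 = -3 + ((4 - W)*(W + 2*W*(22 + W)))/2 = -3 + (4 - W)*(W + 2*W*(22 + W))/2)
B(3)*(400 - 16) = (-3 - 1*3³ + 90*3 - 37/2*3²)*(400 - 16) = (-3 - 1*27 + 270 - 37/2*9)*384 = (-3 - 27 + 270 - 333/2)*384 = (147/2)*384 = 28224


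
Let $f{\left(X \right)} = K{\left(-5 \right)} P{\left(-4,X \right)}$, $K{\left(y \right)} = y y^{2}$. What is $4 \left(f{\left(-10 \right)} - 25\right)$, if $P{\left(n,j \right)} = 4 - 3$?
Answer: $-600$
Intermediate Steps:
$K{\left(y \right)} = y^{3}$
$P{\left(n,j \right)} = 1$
$f{\left(X \right)} = -125$ ($f{\left(X \right)} = \left(-5\right)^{3} \cdot 1 = \left(-125\right) 1 = -125$)
$4 \left(f{\left(-10 \right)} - 25\right) = 4 \left(-125 - 25\right) = 4 \left(-150\right) = -600$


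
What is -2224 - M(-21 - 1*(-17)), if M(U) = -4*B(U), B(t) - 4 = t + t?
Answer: -2240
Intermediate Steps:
B(t) = 4 + 2*t (B(t) = 4 + (t + t) = 4 + 2*t)
M(U) = -16 - 8*U (M(U) = -4*(4 + 2*U) = -16 - 8*U)
-2224 - M(-21 - 1*(-17)) = -2224 - (-16 - 8*(-21 - 1*(-17))) = -2224 - (-16 - 8*(-21 + 17)) = -2224 - (-16 - 8*(-4)) = -2224 - (-16 + 32) = -2224 - 1*16 = -2224 - 16 = -2240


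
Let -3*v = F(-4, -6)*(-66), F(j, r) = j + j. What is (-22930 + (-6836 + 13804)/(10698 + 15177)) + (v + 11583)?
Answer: -298150657/25875 ≈ -11523.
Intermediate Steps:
F(j, r) = 2*j
v = -176 (v = -2*(-4)*(-66)/3 = -(-8)*(-66)/3 = -⅓*528 = -176)
(-22930 + (-6836 + 13804)/(10698 + 15177)) + (v + 11583) = (-22930 + (-6836 + 13804)/(10698 + 15177)) + (-176 + 11583) = (-22930 + 6968/25875) + 11407 = -593306782/25875 + 11407 = -298150657/25875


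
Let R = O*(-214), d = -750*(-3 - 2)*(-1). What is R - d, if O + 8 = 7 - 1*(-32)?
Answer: -2884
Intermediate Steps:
O = 31 (O = -8 + (7 - 1*(-32)) = -8 + (7 + 32) = -8 + 39 = 31)
d = -3750 (d = -(-3750)*(-1) = -750*5 = -3750)
R = -6634 (R = 31*(-214) = -6634)
R - d = -6634 - 1*(-3750) = -6634 + 3750 = -2884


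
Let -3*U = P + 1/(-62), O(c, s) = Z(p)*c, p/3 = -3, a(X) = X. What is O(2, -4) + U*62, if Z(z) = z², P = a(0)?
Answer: 487/3 ≈ 162.33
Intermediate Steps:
p = -9 (p = 3*(-3) = -9)
P = 0
O(c, s) = 81*c (O(c, s) = (-9)²*c = 81*c)
U = 1/186 (U = -(0 + 1/(-62))/3 = -(0 - 1/62)/3 = -⅓*(-1/62) = 1/186 ≈ 0.0053763)
O(2, -4) + U*62 = 81*2 + (1/186)*62 = 162 + ⅓ = 487/3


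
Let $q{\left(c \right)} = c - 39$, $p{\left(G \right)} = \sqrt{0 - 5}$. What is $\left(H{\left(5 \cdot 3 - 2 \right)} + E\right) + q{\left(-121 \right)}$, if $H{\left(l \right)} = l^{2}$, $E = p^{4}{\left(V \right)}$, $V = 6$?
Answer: $34$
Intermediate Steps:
$p{\left(G \right)} = i \sqrt{5}$ ($p{\left(G \right)} = \sqrt{-5} = i \sqrt{5}$)
$E = 25$ ($E = \left(i \sqrt{5}\right)^{4} = 25$)
$q{\left(c \right)} = -39 + c$
$\left(H{\left(5 \cdot 3 - 2 \right)} + E\right) + q{\left(-121 \right)} = \left(\left(5 \cdot 3 - 2\right)^{2} + 25\right) - 160 = \left(\left(15 - 2\right)^{2} + 25\right) - 160 = \left(13^{2} + 25\right) - 160 = \left(169 + 25\right) - 160 = 194 - 160 = 34$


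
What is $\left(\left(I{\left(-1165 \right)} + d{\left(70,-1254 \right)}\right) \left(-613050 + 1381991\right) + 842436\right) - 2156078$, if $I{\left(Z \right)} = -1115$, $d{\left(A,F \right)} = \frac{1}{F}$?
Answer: $- \frac{1076789071619}{1254} \approx -8.5868 \cdot 10^{8}$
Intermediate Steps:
$\left(\left(I{\left(-1165 \right)} + d{\left(70,-1254 \right)}\right) \left(-613050 + 1381991\right) + 842436\right) - 2156078 = \left(\left(-1115 + \frac{1}{-1254}\right) \left(-613050 + 1381991\right) + 842436\right) - 2156078 = \left(\left(-1115 - \frac{1}{1254}\right) 768941 + 842436\right) - 2156078 = \left(\left(- \frac{1398211}{1254}\right) 768941 + 842436\right) - 2156078 = \left(- \frac{1075141764551}{1254} + 842436\right) - 2156078 = - \frac{1074085349807}{1254} - 2156078 = - \frac{1076789071619}{1254}$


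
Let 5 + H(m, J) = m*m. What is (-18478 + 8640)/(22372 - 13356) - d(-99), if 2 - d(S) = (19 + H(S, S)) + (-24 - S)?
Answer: 44570185/4508 ≈ 9886.9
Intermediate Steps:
H(m, J) = -5 + m**2 (H(m, J) = -5 + m*m = -5 + m**2)
d(S) = 12 + S - S**2 (d(S) = 2 - ((19 + (-5 + S**2)) + (-24 - S)) = 2 - ((14 + S**2) + (-24 - S)) = 2 - (-10 + S**2 - S) = 2 + (10 + S - S**2) = 12 + S - S**2)
(-18478 + 8640)/(22372 - 13356) - d(-99) = (-18478 + 8640)/(22372 - 13356) - (12 - 99 - 1*(-99)**2) = -9838/9016 - (12 - 99 - 1*9801) = -9838*1/9016 - (12 - 99 - 9801) = -4919/4508 - 1*(-9888) = -4919/4508 + 9888 = 44570185/4508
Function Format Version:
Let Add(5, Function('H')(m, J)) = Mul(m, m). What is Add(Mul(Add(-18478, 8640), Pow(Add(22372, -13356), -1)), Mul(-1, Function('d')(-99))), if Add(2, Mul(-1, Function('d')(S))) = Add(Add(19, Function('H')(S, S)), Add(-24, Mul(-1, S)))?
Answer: Rational(44570185, 4508) ≈ 9886.9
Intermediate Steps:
Function('H')(m, J) = Add(-5, Pow(m, 2)) (Function('H')(m, J) = Add(-5, Mul(m, m)) = Add(-5, Pow(m, 2)))
Function('d')(S) = Add(12, S, Mul(-1, Pow(S, 2))) (Function('d')(S) = Add(2, Mul(-1, Add(Add(19, Add(-5, Pow(S, 2))), Add(-24, Mul(-1, S))))) = Add(2, Mul(-1, Add(Add(14, Pow(S, 2)), Add(-24, Mul(-1, S))))) = Add(2, Mul(-1, Add(-10, Pow(S, 2), Mul(-1, S)))) = Add(2, Add(10, S, Mul(-1, Pow(S, 2)))) = Add(12, S, Mul(-1, Pow(S, 2))))
Add(Mul(Add(-18478, 8640), Pow(Add(22372, -13356), -1)), Mul(-1, Function('d')(-99))) = Add(Mul(Add(-18478, 8640), Pow(Add(22372, -13356), -1)), Mul(-1, Add(12, -99, Mul(-1, Pow(-99, 2))))) = Add(Mul(-9838, Pow(9016, -1)), Mul(-1, Add(12, -99, Mul(-1, 9801)))) = Add(Mul(-9838, Rational(1, 9016)), Mul(-1, Add(12, -99, -9801))) = Add(Rational(-4919, 4508), Mul(-1, -9888)) = Add(Rational(-4919, 4508), 9888) = Rational(44570185, 4508)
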